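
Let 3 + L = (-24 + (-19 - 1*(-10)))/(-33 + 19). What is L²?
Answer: 81/196 ≈ 0.41327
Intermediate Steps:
L = -9/14 (L = -3 + (-24 + (-19 - 1*(-10)))/(-33 + 19) = -3 + (-24 + (-19 + 10))/(-14) = -3 + (-24 - 9)*(-1/14) = -3 - 33*(-1/14) = -3 + 33/14 = -9/14 ≈ -0.64286)
L² = (-9/14)² = 81/196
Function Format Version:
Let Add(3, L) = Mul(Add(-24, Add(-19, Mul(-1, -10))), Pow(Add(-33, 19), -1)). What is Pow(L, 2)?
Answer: Rational(81, 196) ≈ 0.41327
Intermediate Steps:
L = Rational(-9, 14) (L = Add(-3, Mul(Add(-24, Add(-19, Mul(-1, -10))), Pow(Add(-33, 19), -1))) = Add(-3, Mul(Add(-24, Add(-19, 10)), Pow(-14, -1))) = Add(-3, Mul(Add(-24, -9), Rational(-1, 14))) = Add(-3, Mul(-33, Rational(-1, 14))) = Add(-3, Rational(33, 14)) = Rational(-9, 14) ≈ -0.64286)
Pow(L, 2) = Pow(Rational(-9, 14), 2) = Rational(81, 196)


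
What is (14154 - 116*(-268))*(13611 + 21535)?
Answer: 1590075332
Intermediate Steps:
(14154 - 116*(-268))*(13611 + 21535) = (14154 + 31088)*35146 = 45242*35146 = 1590075332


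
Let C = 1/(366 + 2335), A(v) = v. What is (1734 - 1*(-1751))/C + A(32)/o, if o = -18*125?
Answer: 10589608109/1125 ≈ 9.4130e+6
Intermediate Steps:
o = -2250
C = 1/2701 ≈ 0.00037023
(1734 - 1*(-1751))/C + A(32)/o = (1734 - 1*(-1751))/(1/2701) + 32/(-2250) = (1734 + 1751)*2701 + 32*(-1/2250) = 3485*2701 - 16/1125 = 9412985 - 16/1125 = 10589608109/1125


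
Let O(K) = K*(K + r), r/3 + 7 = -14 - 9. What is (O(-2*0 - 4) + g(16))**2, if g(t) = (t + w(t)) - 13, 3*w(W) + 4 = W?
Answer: 146689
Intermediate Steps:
r = -90 (r = -21 + 3*(-14 - 9) = -21 + 3*(-23) = -21 - 69 = -90)
w(W) = -4/3 + W/3
O(K) = K*(-90 + K) (O(K) = K*(K - 90) = K*(-90 + K))
g(t) = -43/3 + 4*t/3 (g(t) = (t + (-4/3 + t/3)) - 13 = (-4/3 + 4*t/3) - 13 = -43/3 + 4*t/3)
(O(-2*0 - 4) + g(16))**2 = ((-2*0 - 4)*(-90 + (-2*0 - 4)) + (-43/3 + (4/3)*16))**2 = ((0 - 4)*(-90 + (0 - 4)) + (-43/3 + 64/3))**2 = (-4*(-90 - 4) + 7)**2 = (-4*(-94) + 7)**2 = (376 + 7)**2 = 383**2 = 146689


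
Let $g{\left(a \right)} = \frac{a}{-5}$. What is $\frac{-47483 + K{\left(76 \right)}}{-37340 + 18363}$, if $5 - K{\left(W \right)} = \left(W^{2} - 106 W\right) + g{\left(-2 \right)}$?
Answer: $\frac{225992}{94885} \approx 2.3817$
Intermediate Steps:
$g{\left(a \right)} = - \frac{a}{5}$ ($g{\left(a \right)} = a \left(- \frac{1}{5}\right) = - \frac{a}{5}$)
$K{\left(W \right)} = \frac{23}{5} - W^{2} + 106 W$ ($K{\left(W \right)} = 5 - \left(\left(W^{2} - 106 W\right) - - \frac{2}{5}\right) = 5 - \left(\left(W^{2} - 106 W\right) + \frac{2}{5}\right) = 5 - \left(\frac{2}{5} + W^{2} - 106 W\right) = \frac{23}{5} - W^{2} + 106 W$)
$\frac{-47483 + K{\left(76 \right)}}{-37340 + 18363} = \frac{-47483 + \left(\frac{23}{5} - 76^{2} + 106 \cdot 76\right)}{-37340 + 18363} = \frac{-47483 + \left(\frac{23}{5} - 5776 + 8056\right)}{-18977} = \left(-47483 + \left(\frac{23}{5} - 5776 + 8056\right)\right) \left(- \frac{1}{18977}\right) = \left(-47483 + \frac{11423}{5}\right) \left(- \frac{1}{18977}\right) = \left(- \frac{225992}{5}\right) \left(- \frac{1}{18977}\right) = \frac{225992}{94885}$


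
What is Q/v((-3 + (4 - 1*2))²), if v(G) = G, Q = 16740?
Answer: 16740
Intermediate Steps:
Q/v((-3 + (4 - 1*2))²) = 16740/((-3 + (4 - 1*2))²) = 16740/((-3 + (4 - 2))²) = 16740/((-3 + 2)²) = 16740/((-1)²) = 16740/1 = 16740*1 = 16740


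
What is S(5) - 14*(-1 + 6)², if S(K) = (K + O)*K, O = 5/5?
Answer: -320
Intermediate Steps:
O = 1 (O = 5*(⅕) = 1)
S(K) = K*(1 + K) (S(K) = (K + 1)*K = (1 + K)*K = K*(1 + K))
S(5) - 14*(-1 + 6)² = 5*(1 + 5) - 14*(-1 + 6)² = 5*6 - 14*5² = 30 - 14*25 = 30 - 350 = -320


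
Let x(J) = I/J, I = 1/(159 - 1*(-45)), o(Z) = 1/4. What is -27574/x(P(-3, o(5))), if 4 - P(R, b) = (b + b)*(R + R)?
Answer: -39375672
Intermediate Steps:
o(Z) = 1/4
P(R, b) = 4 - 4*R*b (P(R, b) = 4 - (b + b)*(R + R) = 4 - 2*b*2*R = 4 - 4*R*b)
I = 1/204 (I = 1/(159 + 45) = 1/204 ≈ 0.0049020)
x(J) = 1/(204*J)
-27574/x(P(-3, o(5))) = -27574/(1/(204*(4 - 4*(-3)*1/4))) = -27574/(1/(204*(4 + 3))) = -27574/((1/204)/7) = -27574/((1/204)*(1/7)) = -27574/1/1428 = -27574*1428 = -39375672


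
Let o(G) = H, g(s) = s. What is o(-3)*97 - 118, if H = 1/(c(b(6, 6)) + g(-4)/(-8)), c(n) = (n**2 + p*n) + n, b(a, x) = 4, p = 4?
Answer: -8420/73 ≈ -115.34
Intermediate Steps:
c(n) = n**2 + 5*n (c(n) = (n**2 + 4*n) + n = n**2 + 5*n)
H = 2/73 (H = 1/(4*(5 + 4) - 4/(-8)) = 1/(4*9 - 4*(-1/8)) = 1/(36 + 1/2) = 1/(73/2) = 2/73 ≈ 0.027397)
o(G) = 2/73
o(-3)*97 - 118 = (2/73)*97 - 118 = 194/73 - 118 = -8420/73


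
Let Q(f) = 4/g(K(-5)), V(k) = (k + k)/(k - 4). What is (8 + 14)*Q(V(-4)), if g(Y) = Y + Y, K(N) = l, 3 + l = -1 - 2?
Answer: -22/3 ≈ -7.3333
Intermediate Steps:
l = -6 (l = -3 + (-1 - 2) = -3 - 3 = -6)
K(N) = -6
g(Y) = 2*Y
V(k) = 2*k/(-4 + k) (V(k) = (2*k)/(-4 + k) = 2*k/(-4 + k))
Q(f) = -⅓ (Q(f) = 4/((2*(-6))) = 4/(-12) = 4*(-1/12) = -⅓)
(8 + 14)*Q(V(-4)) = (8 + 14)*(-⅓) = 22*(-⅓) = -22/3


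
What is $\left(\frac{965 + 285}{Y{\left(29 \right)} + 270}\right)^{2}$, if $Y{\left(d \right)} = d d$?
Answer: $\frac{1562500}{1234321} \approx 1.2659$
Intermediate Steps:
$Y{\left(d \right)} = d^{2}$
$\left(\frac{965 + 285}{Y{\left(29 \right)} + 270}\right)^{2} = \left(\frac{965 + 285}{29^{2} + 270}\right)^{2} = \left(\frac{1250}{841 + 270}\right)^{2} = \left(\frac{1250}{1111}\right)^{2} = \frac{1562500}{1234321}$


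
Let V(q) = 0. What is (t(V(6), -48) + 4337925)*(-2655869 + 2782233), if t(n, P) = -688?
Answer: 548070616268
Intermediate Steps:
(t(V(6), -48) + 4337925)*(-2655869 + 2782233) = (-688 + 4337925)*(-2655869 + 2782233) = 4337237*126364 = 548070616268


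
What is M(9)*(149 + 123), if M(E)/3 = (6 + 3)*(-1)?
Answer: -7344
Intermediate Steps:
M(E) = -27 (M(E) = 3*((6 + 3)*(-1)) = 3*(9*(-1)) = 3*(-9) = -27)
M(9)*(149 + 123) = -27*(149 + 123) = -27*272 = -7344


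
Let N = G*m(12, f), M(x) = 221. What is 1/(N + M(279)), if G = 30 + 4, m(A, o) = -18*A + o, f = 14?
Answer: -1/6647 ≈ -0.00015044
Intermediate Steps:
m(A, o) = o - 18*A
G = 34
N = -6868 (N = 34*(14 - 18*12) = 34*(14 - 216) = 34*(-202) = -6868)
1/(N + M(279)) = 1/(-6868 + 221) = 1/(-6647) = -1/6647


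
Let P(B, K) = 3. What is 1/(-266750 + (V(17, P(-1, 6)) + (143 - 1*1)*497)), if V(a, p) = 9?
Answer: -1/196167 ≈ -5.0977e-6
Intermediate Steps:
1/(-266750 + (V(17, P(-1, 6)) + (143 - 1*1)*497)) = 1/(-266750 + (9 + (143 - 1*1)*497)) = 1/(-266750 + (9 + (143 - 1)*497)) = 1/(-266750 + (9 + 142*497)) = 1/(-266750 + (9 + 70574)) = 1/(-266750 + 70583) = 1/(-196167) = -1/196167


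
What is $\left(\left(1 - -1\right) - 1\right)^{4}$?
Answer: $1$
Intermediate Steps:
$\left(\left(1 - -1\right) - 1\right)^{4} = \left(\left(1 + 1\right) - 1\right)^{4} = \left(2 - 1\right)^{4} = 1^{4} = 1$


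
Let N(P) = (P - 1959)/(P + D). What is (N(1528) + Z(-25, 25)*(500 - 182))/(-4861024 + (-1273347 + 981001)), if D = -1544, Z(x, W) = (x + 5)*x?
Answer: -2544431/82453920 ≈ -0.030859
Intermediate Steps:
Z(x, W) = x*(5 + x) (Z(x, W) = (5 + x)*x = x*(5 + x))
N(P) = (-1959 + P)/(-1544 + P) (N(P) = (P - 1959)/(P - 1544) = (-1959 + P)/(-1544 + P))
(N(1528) + Z(-25, 25)*(500 - 182))/(-4861024 + (-1273347 + 981001)) = ((-1959 + 1528)/(-1544 + 1528) + (-25*(5 - 25))*(500 - 182))/(-4861024 + (-1273347 + 981001)) = (-431/(-16) - 25*(-20)*318)/(-4861024 - 292346) = (-1/16*(-431) + 500*318)/(-5153370) = (431/16 + 159000)*(-1/5153370) = (2544431/16)*(-1/5153370) = -2544431/82453920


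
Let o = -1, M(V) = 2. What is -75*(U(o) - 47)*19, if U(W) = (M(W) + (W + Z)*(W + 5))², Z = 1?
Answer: 61275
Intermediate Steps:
U(W) = (2 + (1 + W)*(5 + W))² (U(W) = (2 + (W + 1)*(W + 5))² = (2 + (1 + W)*(5 + W))²)
-75*(U(o) - 47)*19 = -75*((7 + (-1)² + 6*(-1))² - 47)*19 = -75*((7 + 1 - 6)² - 47)*19 = -75*(2² - 47)*19 = -75*(4 - 47)*19 = -(-3225)*19 = -75*(-817) = 61275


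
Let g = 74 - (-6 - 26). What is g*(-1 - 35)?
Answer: -3816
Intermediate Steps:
g = 106 (g = 74 - 1*(-32) = 74 + 32 = 106)
g*(-1 - 35) = 106*(-1 - 35) = 106*(-36) = -3816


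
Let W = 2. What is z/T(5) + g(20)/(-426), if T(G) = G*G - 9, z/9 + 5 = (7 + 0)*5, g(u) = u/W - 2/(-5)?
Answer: 143567/8520 ≈ 16.851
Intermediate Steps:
g(u) = 2/5 + u/2 (g(u) = u/2 - 2/(-5) = u*(1/2) - 2*(-1/5) = u/2 + 2/5 = 2/5 + u/2)
z = 270 (z = -45 + 9*((7 + 0)*5) = -45 + 9*(7*5) = -45 + 9*35 = -45 + 315 = 270)
T(G) = -9 + G**2 (T(G) = G**2 - 9 = -9 + G**2)
z/T(5) + g(20)/(-426) = 270/(-9 + 5**2) + (2/5 + (1/2)*20)/(-426) = 270/(-9 + 25) + (2/5 + 10)*(-1/426) = 270/16 + (52/5)*(-1/426) = 270*(1/16) - 26/1065 = 135/8 - 26/1065 = 143567/8520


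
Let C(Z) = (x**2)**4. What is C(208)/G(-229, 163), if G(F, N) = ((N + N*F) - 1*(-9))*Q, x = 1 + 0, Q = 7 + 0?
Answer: -1/260085 ≈ -3.8449e-6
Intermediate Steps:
Q = 7
x = 1
G(F, N) = 63 + 7*N + 7*F*N (G(F, N) = ((N + N*F) - 1*(-9))*7 = ((N + F*N) + 9)*7 = (9 + N + F*N)*7 = 63 + 7*N + 7*F*N)
C(Z) = 1 (C(Z) = (1**2)**4 = 1**4 = 1)
C(208)/G(-229, 163) = 1/(63 + 7*163 + 7*(-229)*163) = 1/(63 + 1141 - 261289) = 1/(-260085) = 1*(-1/260085) = -1/260085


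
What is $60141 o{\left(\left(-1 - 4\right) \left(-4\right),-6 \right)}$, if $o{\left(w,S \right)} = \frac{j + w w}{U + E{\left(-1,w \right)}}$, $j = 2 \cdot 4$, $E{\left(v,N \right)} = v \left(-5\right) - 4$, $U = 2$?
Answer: $8179176$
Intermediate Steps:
$E{\left(v,N \right)} = -4 - 5 v$ ($E{\left(v,N \right)} = - 5 v - 4 = -4 - 5 v$)
$j = 8$
$o{\left(w,S \right)} = \frac{8}{3} + \frac{w^{2}}{3}$ ($o{\left(w,S \right)} = \frac{8 + w w}{2 - -1} = \frac{8 + w^{2}}{2 + \left(-4 + 5\right)} = \frac{8 + w^{2}}{2 + 1} = \frac{8 + w^{2}}{3} = \left(8 + w^{2}\right) \frac{1}{3} = \frac{8}{3} + \frac{w^{2}}{3}$)
$60141 o{\left(\left(-1 - 4\right) \left(-4\right),-6 \right)} = 60141 \left(\frac{8}{3} + \frac{\left(\left(-1 - 4\right) \left(-4\right)\right)^{2}}{3}\right) = 60141 \left(\frac{8}{3} + \frac{\left(\left(-5\right) \left(-4\right)\right)^{2}}{3}\right) = 60141 \left(\frac{8}{3} + \frac{20^{2}}{3}\right) = 60141 \left(\frac{8}{3} + \frac{1}{3} \cdot 400\right) = 60141 \left(\frac{8}{3} + \frac{400}{3}\right) = 60141 \cdot 136 = 8179176$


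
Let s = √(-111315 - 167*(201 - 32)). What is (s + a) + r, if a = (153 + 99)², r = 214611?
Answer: 278115 + I*√139538 ≈ 2.7812e+5 + 373.55*I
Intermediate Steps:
s = I*√139538 (s = √(-111315 - 167*169) = √(-111315 - 28223) = √(-139538) = I*√139538 ≈ 373.55*I)
a = 63504 (a = 252² = 63504)
(s + a) + r = (I*√139538 + 63504) + 214611 = (63504 + I*√139538) + 214611 = 278115 + I*√139538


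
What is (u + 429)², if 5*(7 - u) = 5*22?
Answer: 171396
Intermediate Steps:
u = -15 (u = 7 - 22 = -15)
(u + 429)² = (-15 + 429)² = 414² = 171396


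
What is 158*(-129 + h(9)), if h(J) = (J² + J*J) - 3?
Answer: 4740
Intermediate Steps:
h(J) = -3 + 2*J² (h(J) = (J² + J²) - 3 = 2*J² - 3 = -3 + 2*J²)
158*(-129 + h(9)) = 158*(-129 + (-3 + 2*9²)) = 158*(-129 + (-3 + 2*81)) = 158*(-129 + (-3 + 162)) = 158*(-129 + 159) = 158*30 = 4740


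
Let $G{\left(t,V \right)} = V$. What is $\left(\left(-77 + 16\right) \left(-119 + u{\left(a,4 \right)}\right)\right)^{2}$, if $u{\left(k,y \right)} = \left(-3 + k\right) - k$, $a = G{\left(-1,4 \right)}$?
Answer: $55383364$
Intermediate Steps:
$a = 4$
$u{\left(k,y \right)} = -3$
$\left(\left(-77 + 16\right) \left(-119 + u{\left(a,4 \right)}\right)\right)^{2} = \left(\left(-77 + 16\right) \left(-119 - 3\right)\right)^{2} = \left(\left(-61\right) \left(-122\right)\right)^{2} = 7442^{2} = 55383364$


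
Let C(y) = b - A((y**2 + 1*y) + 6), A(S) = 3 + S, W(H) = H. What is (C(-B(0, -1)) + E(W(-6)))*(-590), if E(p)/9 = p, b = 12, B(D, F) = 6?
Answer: 47790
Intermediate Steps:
E(p) = 9*p
C(y) = 3 - y - y**2 (C(y) = 12 - (3 + ((y**2 + 1*y) + 6)) = 12 - (3 + ((y**2 + y) + 6)) = 12 - (3 + ((y + y**2) + 6)) = 12 - (3 + (6 + y + y**2)) = 12 - (9 + y + y**2) = 12 + (-9 - y - y**2) = 3 - y - y**2)
(C(-B(0, -1)) + E(W(-6)))*(-590) = ((3 - (-1)*6 - (-1*6)**2) + 9*(-6))*(-590) = ((3 - 1*(-6) - 1*(-6)**2) - 54)*(-590) = ((3 + 6 - 1*36) - 54)*(-590) = ((3 + 6 - 36) - 54)*(-590) = (-27 - 54)*(-590) = -81*(-590) = 47790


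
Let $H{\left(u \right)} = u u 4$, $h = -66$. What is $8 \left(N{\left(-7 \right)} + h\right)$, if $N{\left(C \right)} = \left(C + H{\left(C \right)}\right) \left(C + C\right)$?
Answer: $-21696$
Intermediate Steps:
$H{\left(u \right)} = 4 u^{2}$ ($H{\left(u \right)} = u^{2} \cdot 4 = 4 u^{2}$)
$N{\left(C \right)} = 2 C \left(C + 4 C^{2}\right)$ ($N{\left(C \right)} = \left(C + 4 C^{2}\right) \left(C + C\right) = \left(C + 4 C^{2}\right) 2 C = 2 C \left(C + 4 C^{2}\right)$)
$8 \left(N{\left(-7 \right)} + h\right) = 8 \left(\left(-7\right)^{2} \left(2 + 8 \left(-7\right)\right) - 66\right) = 8 \left(49 \left(2 - 56\right) - 66\right) = 8 \left(49 \left(-54\right) - 66\right) = 8 \left(-2646 - 66\right) = 8 \left(-2712\right) = -21696$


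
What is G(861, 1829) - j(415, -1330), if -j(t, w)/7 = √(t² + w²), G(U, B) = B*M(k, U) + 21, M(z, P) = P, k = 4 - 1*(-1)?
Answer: 1574790 + 35*√77645 ≈ 1.5845e+6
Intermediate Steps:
k = 5 (k = 4 + 1 = 5)
G(U, B) = 21 + B*U (G(U, B) = B*U + 21 = 21 + B*U)
j(t, w) = -7*√(t² + w²)
G(861, 1829) - j(415, -1330) = (21 + 1829*861) - (-7)*√(415² + (-1330)²) = (21 + 1574769) - (-7)*√(172225 + 1768900) = 1574790 - (-7)*√1941125 = 1574790 - (-7)*5*√77645 = 1574790 - (-35)*√77645 = 1574790 + 35*√77645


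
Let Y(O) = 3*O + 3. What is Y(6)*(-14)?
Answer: -294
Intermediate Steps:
Y(O) = 3 + 3*O
Y(6)*(-14) = (3 + 3*6)*(-14) = (3 + 18)*(-14) = 21*(-14) = -294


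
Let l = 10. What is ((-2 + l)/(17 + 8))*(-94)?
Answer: -752/25 ≈ -30.080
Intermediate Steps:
((-2 + l)/(17 + 8))*(-94) = ((-2 + 10)/(17 + 8))*(-94) = (8/25)*(-94) = -752/25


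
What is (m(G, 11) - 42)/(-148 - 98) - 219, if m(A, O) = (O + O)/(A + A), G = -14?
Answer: -753637/3444 ≈ -218.83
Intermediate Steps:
m(A, O) = O/A (m(A, O) = (2*O)/((2*A)) = (2*O)*(1/(2*A)) = O/A)
(m(G, 11) - 42)/(-148 - 98) - 219 = (11/(-14) - 42)/(-148 - 98) - 219 = (11*(-1/14) - 42)/(-246) - 219 = (-11/14 - 42)*(-1/246) - 219 = -599/14*(-1/246) - 219 = 599/3444 - 219 = -753637/3444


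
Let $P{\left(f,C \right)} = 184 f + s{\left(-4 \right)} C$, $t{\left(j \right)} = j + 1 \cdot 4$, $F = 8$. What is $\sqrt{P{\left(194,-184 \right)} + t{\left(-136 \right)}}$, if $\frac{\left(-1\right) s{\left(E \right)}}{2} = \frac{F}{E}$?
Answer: $2 \sqrt{8707} \approx 186.62$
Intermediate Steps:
$s{\left(E \right)} = - \frac{16}{E}$ ($s{\left(E \right)} = - 2 \frac{8}{E} = - \frac{16}{E}$)
$t{\left(j \right)} = 4 + j$ ($t{\left(j \right)} = j + 4 = 4 + j$)
$P{\left(f,C \right)} = 4 C + 184 f$ ($P{\left(f,C \right)} = 184 f + - \frac{16}{-4} C = 184 f + \left(-16\right) \left(- \frac{1}{4}\right) C = 184 f + 4 C = 4 C + 184 f$)
$\sqrt{P{\left(194,-184 \right)} + t{\left(-136 \right)}} = \sqrt{\left(4 \left(-184\right) + 184 \cdot 194\right) + \left(4 - 136\right)} = \sqrt{\left(-736 + 35696\right) - 132} = \sqrt{34960 - 132} = \sqrt{34828} = 2 \sqrt{8707}$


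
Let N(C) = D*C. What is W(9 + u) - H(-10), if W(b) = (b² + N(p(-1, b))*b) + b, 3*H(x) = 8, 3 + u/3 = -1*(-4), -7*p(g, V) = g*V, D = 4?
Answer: 4948/21 ≈ 235.62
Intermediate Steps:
p(g, V) = -V*g/7 (p(g, V) = -g*V/7 = -V*g/7)
u = 3 (u = -9 + 3*(-1*(-4)) = -9 + 3*4 = -9 + 12 = 3)
H(x) = 8/3 (H(x) = (⅓)*8 = 8/3)
N(C) = 4*C
W(b) = b + 11*b²/7 (W(b) = (b² + (4*(-⅐*b*(-1)))*b) + b = (b² + (4*(b/7))*b) + b = (b² + (4*b/7)*b) + b = (b² + 4*b²/7) + b = 11*b²/7 + b = b + 11*b²/7)
W(9 + u) - H(-10) = (9 + 3)*(7 + 11*(9 + 3))/7 - 1*8/3 = (⅐)*12*(7 + 11*12) - 8/3 = (⅐)*12*(7 + 132) - 8/3 = (⅐)*12*139 - 8/3 = 1668/7 - 8/3 = 4948/21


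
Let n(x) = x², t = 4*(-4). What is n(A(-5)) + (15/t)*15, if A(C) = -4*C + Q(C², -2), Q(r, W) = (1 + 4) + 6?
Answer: 15151/16 ≈ 946.94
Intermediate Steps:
Q(r, W) = 11 (Q(r, W) = 5 + 6 = 11)
A(C) = 11 - 4*C (A(C) = -4*C + 11 = 11 - 4*C)
t = -16
n(A(-5)) + (15/t)*15 = (11 - 4*(-5))² + (15/(-16))*15 = (11 + 20)² + (15*(-1/16))*15 = 31² - 15/16*15 = 961 - 225/16 = 15151/16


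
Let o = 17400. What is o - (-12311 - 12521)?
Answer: 42232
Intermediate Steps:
o - (-12311 - 12521) = 17400 - (-12311 - 12521) = 17400 - 1*(-24832) = 17400 + 24832 = 42232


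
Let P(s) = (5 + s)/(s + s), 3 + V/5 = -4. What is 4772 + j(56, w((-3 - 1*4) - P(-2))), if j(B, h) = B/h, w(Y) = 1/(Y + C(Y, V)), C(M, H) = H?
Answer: 2462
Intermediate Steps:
V = -35 (V = -15 + 5*(-4) = -15 - 20 = -35)
P(s) = (5 + s)/(2*s) (P(s) = (5 + s)/((2*s)) = (5 + s)*(1/(2*s)) = (5 + s)/(2*s))
w(Y) = 1/(-35 + Y) (w(Y) = 1/(Y - 35) = 1/(-35 + Y))
4772 + j(56, w((-3 - 1*4) - P(-2))) = 4772 + 56/(1/(-35 + ((-3 - 1*4) - (5 - 2)/(2*(-2))))) = 4772 + 56/(1/(-35 + ((-3 - 4) - (-1)*3/(2*2)))) = 4772 + 56/(1/(-35 + (-7 - 1*(-3/4)))) = 4772 + 56/(1/(-35 + (-7 + 3/4))) = 4772 + 56/(1/(-35 - 25/4)) = 4772 + 56/(1/(-165/4)) = 4772 + 56/(-4/165) = 4772 + 56*(-165/4) = 4772 - 2310 = 2462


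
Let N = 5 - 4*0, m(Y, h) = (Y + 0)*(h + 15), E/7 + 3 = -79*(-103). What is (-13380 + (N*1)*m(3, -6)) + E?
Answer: 43693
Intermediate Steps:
E = 56938 (E = -21 + 7*(-79*(-103)) = -21 + 7*8137 = -21 + 56959 = 56938)
m(Y, h) = Y*(15 + h)
N = 5 (N = 5 + 0 = 5)
(-13380 + (N*1)*m(3, -6)) + E = (-13380 + (5*1)*(3*(15 - 6))) + 56938 = (-13380 + 5*(3*9)) + 56938 = (-13380 + 5*27) + 56938 = (-13380 + 135) + 56938 = -13245 + 56938 = 43693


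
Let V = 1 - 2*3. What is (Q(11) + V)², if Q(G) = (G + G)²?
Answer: 229441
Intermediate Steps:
V = -5 (V = 1 - 6 = -5)
Q(G) = 4*G² (Q(G) = (2*G)² = 4*G²)
(Q(11) + V)² = (4*11² - 5)² = (4*121 - 5)² = (484 - 5)² = 479² = 229441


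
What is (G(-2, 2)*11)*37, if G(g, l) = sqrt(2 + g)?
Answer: 0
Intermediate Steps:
(G(-2, 2)*11)*37 = (sqrt(2 - 2)*11)*37 = (sqrt(0)*11)*37 = (0*11)*37 = 0*37 = 0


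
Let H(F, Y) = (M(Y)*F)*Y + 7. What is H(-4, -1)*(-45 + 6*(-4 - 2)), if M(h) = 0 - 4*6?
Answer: 7209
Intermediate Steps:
M(h) = -24 (M(h) = 0 - 24 = -24)
H(F, Y) = 7 - 24*F*Y (H(F, Y) = (-24*F)*Y + 7 = -24*F*Y + 7 = 7 - 24*F*Y)
H(-4, -1)*(-45 + 6*(-4 - 2)) = (7 - 24*(-4)*(-1))*(-45 + 6*(-4 - 2)) = (7 - 96)*(-45 + 6*(-6)) = -89*(-45 - 36) = -89*(-81) = 7209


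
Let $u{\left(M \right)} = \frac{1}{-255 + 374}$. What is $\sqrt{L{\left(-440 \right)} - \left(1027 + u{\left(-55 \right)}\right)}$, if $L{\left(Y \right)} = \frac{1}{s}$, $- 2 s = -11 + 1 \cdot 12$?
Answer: $\frac{22 i \sqrt{30107}}{119} \approx 32.078 i$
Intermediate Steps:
$u{\left(M \right)} = \frac{1}{119}$
$s = - \frac{1}{2}$ ($s = - \frac{-11 + 1 \cdot 12}{2} = - \frac{-11 + 12}{2} = \left(- \frac{1}{2}\right) 1 = - \frac{1}{2} \approx -0.5$)
$L{\left(Y \right)} = -2$ ($L{\left(Y \right)} = \frac{1}{- \frac{1}{2}} = -2$)
$\sqrt{L{\left(-440 \right)} - \left(1027 + u{\left(-55 \right)}\right)} = \sqrt{-2 - \frac{122214}{119}} = \sqrt{- \frac{122452}{119}} = \frac{22 i \sqrt{30107}}{119}$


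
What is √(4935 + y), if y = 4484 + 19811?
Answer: √29230 ≈ 170.97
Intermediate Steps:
y = 24295
√(4935 + y) = √(4935 + 24295) = √29230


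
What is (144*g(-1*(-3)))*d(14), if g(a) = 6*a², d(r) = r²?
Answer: 1524096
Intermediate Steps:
(144*g(-1*(-3)))*d(14) = (144*(6*(-1*(-3))²))*14² = (144*(6*3²))*196 = (144*(6*9))*196 = (144*54)*196 = 7776*196 = 1524096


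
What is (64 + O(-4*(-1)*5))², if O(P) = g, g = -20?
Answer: 1936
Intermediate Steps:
O(P) = -20
(64 + O(-4*(-1)*5))² = (64 - 20)² = 44² = 1936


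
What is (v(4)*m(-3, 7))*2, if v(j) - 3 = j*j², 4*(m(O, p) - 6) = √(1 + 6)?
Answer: 804 + 67*√7/2 ≈ 892.63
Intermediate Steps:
m(O, p) = 6 + √7/4 (m(O, p) = 6 + √(1 + 6)/4 = 6 + √7/4)
v(j) = 3 + j³ (v(j) = 3 + j*j² = 3 + j³)
(v(4)*m(-3, 7))*2 = ((3 + 4³)*(6 + √7/4))*2 = ((3 + 64)*(6 + √7/4))*2 = (67*(6 + √7/4))*2 = (402 + 67*√7/4)*2 = 804 + 67*√7/2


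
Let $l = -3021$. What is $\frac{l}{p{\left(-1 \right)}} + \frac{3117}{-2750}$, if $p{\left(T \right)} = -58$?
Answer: $\frac{2031741}{39875} \approx 50.953$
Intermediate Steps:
$\frac{l}{p{\left(-1 \right)}} + \frac{3117}{-2750} = - \frac{3021}{-58} + \frac{3117}{-2750} = \left(-3021\right) \left(- \frac{1}{58}\right) + 3117 \left(- \frac{1}{2750}\right) = \frac{3021}{58} - \frac{3117}{2750} = \frac{2031741}{39875}$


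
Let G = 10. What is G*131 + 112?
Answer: 1422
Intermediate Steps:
G*131 + 112 = 10*131 + 112 = 1310 + 112 = 1422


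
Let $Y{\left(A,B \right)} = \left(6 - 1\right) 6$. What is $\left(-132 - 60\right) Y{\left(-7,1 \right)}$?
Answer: $-5760$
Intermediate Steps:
$Y{\left(A,B \right)} = 30$ ($Y{\left(A,B \right)} = 5 \cdot 6 = 30$)
$\left(-132 - 60\right) Y{\left(-7,1 \right)} = \left(-132 - 60\right) 30 = \left(-192\right) 30 = -5760$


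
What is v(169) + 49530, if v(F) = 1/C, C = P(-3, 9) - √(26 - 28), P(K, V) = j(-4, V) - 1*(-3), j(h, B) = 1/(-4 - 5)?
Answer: 20753187/419 + 81*I*√2/838 ≈ 49530.0 + 0.1367*I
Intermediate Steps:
j(h, B) = -⅑ (j(h, B) = 1/(-9) = -⅑)
P(K, V) = 26/9 (P(K, V) = -⅑ - 1*(-3) = -⅑ + 3 = 26/9)
C = 26/9 - I*√2 (C = 26/9 - √(26 - 28) = 26/9 - √(-2) = 26/9 - I*√2 ≈ 2.8889 - 1.4142*I)
v(F) = 1/(26/9 - I*√2)
v(169) + 49530 = (117/419 + 81*I*√2/838) + 49530 = 20753187/419 + 81*I*√2/838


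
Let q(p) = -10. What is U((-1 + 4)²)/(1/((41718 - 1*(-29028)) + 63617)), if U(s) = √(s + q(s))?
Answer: 134363*I ≈ 1.3436e+5*I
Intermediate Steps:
U(s) = √(-10 + s) (U(s) = √(s - 10) = √(-10 + s))
U((-1 + 4)²)/(1/((41718 - 1*(-29028)) + 63617)) = √(-10 + (-1 + 4)²)/(1/((41718 - 1*(-29028)) + 63617)) = √(-10 + 3²)/(1/((41718 + 29028) + 63617)) = √(-10 + 9)/(1/(70746 + 63617)) = √(-1)/(1/134363) = I/(1/134363) = I*134363 = 134363*I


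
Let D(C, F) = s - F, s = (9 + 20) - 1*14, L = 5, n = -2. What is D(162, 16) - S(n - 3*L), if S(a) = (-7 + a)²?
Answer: -577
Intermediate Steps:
s = 15 (s = 29 - 14 = 15)
D(C, F) = 15 - F
D(162, 16) - S(n - 3*L) = (15 - 1*16) - (-7 + (-2 - 3*5))² = (15 - 16) - (-7 + (-2 - 15))² = -1 - (-7 - 17)² = -1 - 1*(-24)² = -1 - 1*576 = -1 - 576 = -577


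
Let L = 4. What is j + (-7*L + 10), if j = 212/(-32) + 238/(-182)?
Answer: -2697/104 ≈ -25.933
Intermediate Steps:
j = -825/104 (j = 212*(-1/32) + 238*(-1/182) = -53/8 - 17/13 = -825/104 ≈ -7.9327)
j + (-7*L + 10) = -825/104 + (-7*4 + 10) = -825/104 + (-28 + 10) = -825/104 - 18 = -2697/104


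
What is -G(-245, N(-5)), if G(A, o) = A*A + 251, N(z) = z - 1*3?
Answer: -60276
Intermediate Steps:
N(z) = -3 + z (N(z) = z - 3 = -3 + z)
G(A, o) = 251 + A**2 (G(A, o) = A**2 + 251 = 251 + A**2)
-G(-245, N(-5)) = -(251 + (-245)**2) = -(251 + 60025) = -1*60276 = -60276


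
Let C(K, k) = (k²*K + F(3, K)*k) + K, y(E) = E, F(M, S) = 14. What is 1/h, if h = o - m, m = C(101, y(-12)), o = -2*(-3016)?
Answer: -1/8445 ≈ -0.00011841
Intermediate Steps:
C(K, k) = K + 14*k + K*k² (C(K, k) = (k²*K + 14*k) + K = (K*k² + 14*k) + K = (14*k + K*k²) + K = K + 14*k + K*k²)
o = 6032
m = 14477 (m = 101 + 14*(-12) + 101*(-12)² = 101 - 168 + 101*144 = 101 - 168 + 14544 = 14477)
h = -8445 (h = 6032 - 1*14477 = 6032 - 14477 = -8445)
1/h = 1/(-8445) = -1/8445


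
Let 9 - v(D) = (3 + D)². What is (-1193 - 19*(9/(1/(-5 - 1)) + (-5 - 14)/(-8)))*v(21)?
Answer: 962199/8 ≈ 1.2027e+5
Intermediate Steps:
v(D) = 9 - (3 + D)²
(-1193 - 19*(9/(1/(-5 - 1)) + (-5 - 14)/(-8)))*v(21) = (-1193 - 19*(9/(1/(-5 - 1)) + (-5 - 14)/(-8)))*(9 - (3 + 21)²) = (-1193 - 19*(9/(1/(-6)) - 19*(-⅛)))*(9 - 1*24²) = (-1193 - 19*(9/(-⅙) + 19/8))*(9 - 1*576) = (-1193 - 19*(9*(-6) + 19/8))*(9 - 576) = (-1193 - 19*(-54 + 19/8))*(-567) = (-1193 - 19*(-413/8))*(-567) = (-1193 + 7847/8)*(-567) = -1697/8*(-567) = 962199/8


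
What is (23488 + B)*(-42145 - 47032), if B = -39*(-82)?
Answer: -2379777422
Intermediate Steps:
B = 3198
(23488 + B)*(-42145 - 47032) = (23488 + 3198)*(-42145 - 47032) = 26686*(-89177) = -2379777422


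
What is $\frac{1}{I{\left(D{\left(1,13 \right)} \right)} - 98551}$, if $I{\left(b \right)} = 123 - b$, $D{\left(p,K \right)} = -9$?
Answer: $- \frac{1}{98419} \approx -1.0161 \cdot 10^{-5}$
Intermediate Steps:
$\frac{1}{I{\left(D{\left(1,13 \right)} \right)} - 98551} = \frac{1}{\left(123 - -9\right) - 98551} = \frac{1}{\left(123 + 9\right) - 98551} = \frac{1}{132 - 98551} = \frac{1}{-98419} = - \frac{1}{98419}$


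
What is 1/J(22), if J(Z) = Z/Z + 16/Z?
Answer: 11/19 ≈ 0.57895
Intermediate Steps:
J(Z) = 1 + 16/Z
1/J(22) = 1/((16 + 22)/22) = 1/((1/22)*38) = 1/(19/11) = 11/19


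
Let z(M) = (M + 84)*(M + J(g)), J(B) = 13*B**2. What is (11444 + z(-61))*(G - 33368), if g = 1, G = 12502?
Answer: -215754440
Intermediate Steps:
z(M) = (13 + M)*(84 + M) (z(M) = (M + 84)*(M + 13*1**2) = (84 + M)*(M + 13*1) = (84 + M)*(M + 13) = (84 + M)*(13 + M) = (13 + M)*(84 + M))
(11444 + z(-61))*(G - 33368) = (11444 + (1092 + (-61)**2 + 97*(-61)))*(12502 - 33368) = (11444 + (1092 + 3721 - 5917))*(-20866) = (11444 - 1104)*(-20866) = 10340*(-20866) = -215754440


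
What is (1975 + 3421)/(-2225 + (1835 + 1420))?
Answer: 2698/515 ≈ 5.2388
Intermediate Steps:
(1975 + 3421)/(-2225 + (1835 + 1420)) = 5396/(-2225 + 3255) = 5396/1030 = 5396*(1/1030) = 2698/515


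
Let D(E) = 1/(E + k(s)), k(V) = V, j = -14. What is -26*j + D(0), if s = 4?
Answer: 1457/4 ≈ 364.25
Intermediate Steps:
D(E) = 1/(4 + E) (D(E) = 1/(E + 4) = 1/(4 + E))
-26*j + D(0) = -26*(-14) + 1/(4 + 0) = 364 + 1/4 = 1457/4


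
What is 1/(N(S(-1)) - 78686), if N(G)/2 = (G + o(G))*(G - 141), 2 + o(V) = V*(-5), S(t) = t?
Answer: -1/79254 ≈ -1.2618e-5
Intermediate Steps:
o(V) = -2 - 5*V (o(V) = -2 + V*(-5) = -2 - 5*V)
N(G) = 2*(-141 + G)*(-2 - 4*G) (N(G) = 2*((G + (-2 - 5*G))*(G - 141)) = 2*((-2 - 4*G)*(-141 + G)) = 2*((-141 + G)*(-2 - 4*G)) = 2*(-141 + G)*(-2 - 4*G))
1/(N(S(-1)) - 78686) = 1/((564 - 8*(-1)² + 1124*(-1)) - 78686) = 1/((564 - 8*1 - 1124) - 78686) = 1/((564 - 8 - 1124) - 78686) = 1/(-568 - 78686) = 1/(-79254) = -1/79254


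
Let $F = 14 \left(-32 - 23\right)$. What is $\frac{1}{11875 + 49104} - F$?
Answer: $\frac{46953831}{60979} \approx 770.0$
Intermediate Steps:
$F = -770$ ($F = 14 \left(-55\right) = -770$)
$\frac{1}{11875 + 49104} - F = \frac{1}{11875 + 49104} - -770 = \frac{1}{60979} + 770 = \frac{46953831}{60979}$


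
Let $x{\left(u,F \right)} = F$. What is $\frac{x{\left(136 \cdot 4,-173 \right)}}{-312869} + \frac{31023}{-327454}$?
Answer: $- \frac{9649485445}{102450205526} \approx -0.094187$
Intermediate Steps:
$\frac{x{\left(136 \cdot 4,-173 \right)}}{-312869} + \frac{31023}{-327454} = - \frac{173}{-312869} + \frac{31023}{-327454} = \left(-173\right) \left(- \frac{1}{312869}\right) + 31023 \left(- \frac{1}{327454}\right) = \frac{173}{312869} - \frac{31023}{327454} = - \frac{9649485445}{102450205526}$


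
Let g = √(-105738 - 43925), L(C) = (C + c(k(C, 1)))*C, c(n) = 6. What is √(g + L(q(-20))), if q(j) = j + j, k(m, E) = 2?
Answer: √(1360 + I*√149663) ≈ 37.242 + 5.1939*I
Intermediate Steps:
q(j) = 2*j
L(C) = C*(6 + C) (L(C) = (C + 6)*C = (6 + C)*C = C*(6 + C))
g = I*√149663 (g = √(-149663) = I*√149663 ≈ 386.86*I)
√(g + L(q(-20))) = √(I*√149663 + (2*(-20))*(6 + 2*(-20))) = √(I*√149663 - 40*(6 - 40)) = √(I*√149663 - 40*(-34)) = √(I*√149663 + 1360) = √(1360 + I*√149663)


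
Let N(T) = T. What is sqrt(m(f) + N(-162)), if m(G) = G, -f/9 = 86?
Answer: 6*I*sqrt(26) ≈ 30.594*I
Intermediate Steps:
f = -774 (f = -9*86 = -774)
sqrt(m(f) + N(-162)) = sqrt(-774 - 162) = sqrt(-936) = 6*I*sqrt(26)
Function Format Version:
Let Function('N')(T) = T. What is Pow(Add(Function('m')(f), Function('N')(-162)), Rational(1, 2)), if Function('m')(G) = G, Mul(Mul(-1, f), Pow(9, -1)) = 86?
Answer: Mul(6, I, Pow(26, Rational(1, 2))) ≈ Mul(30.594, I)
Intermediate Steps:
f = -774 (f = Mul(-9, 86) = -774)
Pow(Add(Function('m')(f), Function('N')(-162)), Rational(1, 2)) = Pow(Add(-774, -162), Rational(1, 2)) = Pow(-936, Rational(1, 2)) = Mul(6, I, Pow(26, Rational(1, 2)))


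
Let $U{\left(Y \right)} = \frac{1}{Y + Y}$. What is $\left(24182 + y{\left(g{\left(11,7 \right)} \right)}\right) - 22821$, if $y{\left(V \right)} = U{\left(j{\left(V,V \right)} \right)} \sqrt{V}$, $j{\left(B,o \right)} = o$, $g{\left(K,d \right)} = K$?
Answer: $1361 + \frac{\sqrt{11}}{22} \approx 1361.2$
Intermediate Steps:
$U{\left(Y \right)} = \frac{1}{2 Y}$
$y{\left(V \right)} = \frac{1}{2 \sqrt{V}}$ ($y{\left(V \right)} = \frac{1}{2 V} \sqrt{V} = \frac{1}{2 \sqrt{V}}$)
$\left(24182 + y{\left(g{\left(11,7 \right)} \right)}\right) - 22821 = \left(24182 + \frac{1}{2 \sqrt{11}}\right) - 22821 = \left(24182 + \frac{\frac{1}{11} \sqrt{11}}{2}\right) - 22821 = \left(24182 + \frac{\sqrt{11}}{22}\right) - 22821 = 1361 + \frac{\sqrt{11}}{22}$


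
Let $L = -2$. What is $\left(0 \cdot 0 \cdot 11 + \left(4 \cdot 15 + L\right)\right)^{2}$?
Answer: $3364$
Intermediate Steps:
$\left(0 \cdot 0 \cdot 11 + \left(4 \cdot 15 + L\right)\right)^{2} = \left(0 \cdot 0 \cdot 11 + \left(4 \cdot 15 - 2\right)\right)^{2} = \left(0 \cdot 11 + \left(60 - 2\right)\right)^{2} = \left(0 + 58\right)^{2} = 58^{2} = 3364$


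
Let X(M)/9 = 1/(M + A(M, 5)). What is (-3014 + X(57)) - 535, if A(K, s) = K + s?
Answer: -422322/119 ≈ -3548.9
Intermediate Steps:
X(M) = 9/(5 + 2*M) (X(M) = 9/(M + (M + 5)) = 9/(M + (5 + M)) = 9/(5 + 2*M))
(-3014 + X(57)) - 535 = (-3014 + 9/(5 + 2*57)) - 535 = (-3014 + 9/(5 + 114)) - 535 = (-3014 + 9/119) - 535 = -358657/119 - 535 = -422322/119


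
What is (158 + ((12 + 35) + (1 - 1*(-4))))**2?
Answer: 44100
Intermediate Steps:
(158 + ((12 + 35) + (1 - 1*(-4))))**2 = (158 + (47 + (1 + 4)))**2 = (158 + (47 + 5))**2 = (158 + 52)**2 = 210**2 = 44100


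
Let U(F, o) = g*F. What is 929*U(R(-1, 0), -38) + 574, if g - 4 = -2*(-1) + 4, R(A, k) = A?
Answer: -8716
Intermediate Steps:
g = 10 (g = 4 + (-2*(-1) + 4) = 4 + (2 + 4) = 4 + 6 = 10)
U(F, o) = 10*F
929*U(R(-1, 0), -38) + 574 = 929*(10*(-1)) + 574 = 929*(-10) + 574 = -9290 + 574 = -8716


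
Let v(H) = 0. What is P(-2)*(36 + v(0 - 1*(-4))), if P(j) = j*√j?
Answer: -72*I*√2 ≈ -101.82*I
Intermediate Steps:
P(j) = j^(3/2)
P(-2)*(36 + v(0 - 1*(-4))) = (-2)^(3/2)*(36 + 0) = -2*I*√2*36 = -72*I*√2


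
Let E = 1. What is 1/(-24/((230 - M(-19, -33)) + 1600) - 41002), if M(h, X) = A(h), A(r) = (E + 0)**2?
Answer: -1829/74992682 ≈ -2.4389e-5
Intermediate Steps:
A(r) = 1 (A(r) = (1 + 0)**2 = 1**2 = 1)
M(h, X) = 1
1/(-24/((230 - M(-19, -33)) + 1600) - 41002) = 1/(-24/((230 - 1*1) + 1600) - 41002) = 1/(-24/((230 - 1) + 1600) - 41002) = 1/(-24/(229 + 1600) - 41002) = 1/(-24/1829 - 41002) = 1/(-74992682/1829) = -1829/74992682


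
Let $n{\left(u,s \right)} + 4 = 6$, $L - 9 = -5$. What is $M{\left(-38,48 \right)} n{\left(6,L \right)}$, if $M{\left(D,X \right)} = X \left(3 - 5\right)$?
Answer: $-192$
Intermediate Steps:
$L = 4$ ($L = 9 - 5 = 4$)
$n{\left(u,s \right)} = 2$ ($n{\left(u,s \right)} = -4 + 6 = 2$)
$M{\left(D,X \right)} = - 2 X$ ($M{\left(D,X \right)} = X \left(-2\right) = - 2 X$)
$M{\left(-38,48 \right)} n{\left(6,L \right)} = \left(-2\right) 48 \cdot 2 = \left(-96\right) 2 = -192$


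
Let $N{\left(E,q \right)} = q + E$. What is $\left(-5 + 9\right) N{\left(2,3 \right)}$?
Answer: $20$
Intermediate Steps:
$N{\left(E,q \right)} = E + q$
$\left(-5 + 9\right) N{\left(2,3 \right)} = \left(-5 + 9\right) \left(2 + 3\right) = 4 \cdot 5 = 20$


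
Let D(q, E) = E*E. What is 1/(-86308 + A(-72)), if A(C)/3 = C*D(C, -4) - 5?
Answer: -1/89779 ≈ -1.1138e-5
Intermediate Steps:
D(q, E) = E**2
A(C) = -15 + 48*C (A(C) = 3*(C*(-4)**2 - 5) = 3*(C*16 - 5) = 3*(16*C - 5) = 3*(-5 + 16*C) = -15 + 48*C)
1/(-86308 + A(-72)) = 1/(-86308 + (-15 + 48*(-72))) = 1/(-86308 + (-15 - 3456)) = 1/(-86308 - 3471) = 1/(-89779) = -1/89779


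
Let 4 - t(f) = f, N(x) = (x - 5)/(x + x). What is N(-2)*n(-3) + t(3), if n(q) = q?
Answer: -17/4 ≈ -4.2500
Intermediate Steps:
N(x) = (-5 + x)/(2*x) (N(x) = (-5 + x)/((2*x)) = (-5 + x)*(1/(2*x)) = (-5 + x)/(2*x))
t(f) = 4 - f
N(-2)*n(-3) + t(3) = ((½)*(-5 - 2)/(-2))*(-3) + (4 - 1*3) = ((½)*(-½)*(-7))*(-3) + (4 - 3) = (7/4)*(-3) + 1 = -21/4 + 1 = -17/4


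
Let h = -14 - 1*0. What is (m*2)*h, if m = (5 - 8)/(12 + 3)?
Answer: 28/5 ≈ 5.6000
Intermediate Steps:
h = -14 (h = -14 + 0 = -14)
m = -1/5 (m = -3/15 = -3*1/15 = -1/5 ≈ -0.20000)
(m*2)*h = -1/5*2*(-14) = -2/5*(-14) = 28/5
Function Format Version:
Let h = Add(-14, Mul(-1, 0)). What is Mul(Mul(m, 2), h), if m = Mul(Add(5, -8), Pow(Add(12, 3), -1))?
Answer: Rational(28, 5) ≈ 5.6000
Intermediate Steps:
h = -14 (h = Add(-14, 0) = -14)
m = Rational(-1, 5) (m = Mul(-3, Pow(15, -1)) = Mul(-3, Rational(1, 15)) = Rational(-1, 5) ≈ -0.20000)
Mul(Mul(m, 2), h) = Mul(Mul(Rational(-1, 5), 2), -14) = Mul(Rational(-2, 5), -14) = Rational(28, 5)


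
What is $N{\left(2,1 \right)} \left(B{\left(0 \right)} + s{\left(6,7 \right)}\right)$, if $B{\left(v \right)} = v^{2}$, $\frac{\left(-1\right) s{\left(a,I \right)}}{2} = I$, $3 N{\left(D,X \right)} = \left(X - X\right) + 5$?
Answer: $- \frac{70}{3} \approx -23.333$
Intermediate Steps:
$N{\left(D,X \right)} = \frac{5}{3}$ ($N{\left(D,X \right)} = \frac{\left(X - X\right) + 5}{3} = \frac{0 + 5}{3} = \frac{1}{3} \cdot 5 = \frac{5}{3}$)
$s{\left(a,I \right)} = - 2 I$
$N{\left(2,1 \right)} \left(B{\left(0 \right)} + s{\left(6,7 \right)}\right) = \frac{5 \left(0^{2} - 14\right)}{3} = \frac{5 \left(0 - 14\right)}{3} = \frac{5}{3} \left(-14\right) = - \frac{70}{3}$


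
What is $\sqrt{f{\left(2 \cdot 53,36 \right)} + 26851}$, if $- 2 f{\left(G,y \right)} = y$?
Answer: $\sqrt{26833} \approx 163.81$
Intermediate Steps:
$f{\left(G,y \right)} = - \frac{y}{2}$
$\sqrt{f{\left(2 \cdot 53,36 \right)} + 26851} = \sqrt{\left(- \frac{1}{2}\right) 36 + 26851} = \sqrt{-18 + 26851} = \sqrt{26833}$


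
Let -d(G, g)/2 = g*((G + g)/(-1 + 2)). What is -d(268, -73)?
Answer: -28470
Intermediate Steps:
d(G, g) = -2*g*(G + g) (d(G, g) = -2*g*(G + g)/(-1 + 2) = -2*g*(G + g)/1 = -2*g*(G + g)*1 = -2*g*(G + g))
-d(268, -73) = -(-2)*(-73)*(268 - 73) = -(-2)*(-73)*195 = -1*28470 = -28470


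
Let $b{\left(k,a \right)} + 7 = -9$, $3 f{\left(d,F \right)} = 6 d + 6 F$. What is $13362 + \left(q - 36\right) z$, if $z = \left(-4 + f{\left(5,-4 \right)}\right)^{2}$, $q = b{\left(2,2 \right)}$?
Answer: $13154$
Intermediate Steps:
$f{\left(d,F \right)} = 2 F + 2 d$ ($f{\left(d,F \right)} = \frac{6 d + 6 F}{3} = \frac{6 F + 6 d}{3} = 2 F + 2 d$)
$b{\left(k,a \right)} = -16$ ($b{\left(k,a \right)} = -7 - 9 = -16$)
$q = -16$
$z = 4$ ($z = \left(-4 + \left(2 \left(-4\right) + 2 \cdot 5\right)\right)^{2} = \left(-4 + \left(-8 + 10\right)\right)^{2} = \left(-4 + 2\right)^{2} = \left(-2\right)^{2} = 4$)
$13362 + \left(q - 36\right) z = 13362 + \left(-16 - 36\right) 4 = 13362 - 208 = 13154$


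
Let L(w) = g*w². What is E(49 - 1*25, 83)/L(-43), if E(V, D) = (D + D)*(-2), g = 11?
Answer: -332/20339 ≈ -0.016323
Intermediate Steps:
L(w) = 11*w²
E(V, D) = -4*D (E(V, D) = (2*D)*(-2) = -4*D)
E(49 - 1*25, 83)/L(-43) = (-4*83)/((11*(-43)²)) = -332/(11*1849) = -332/20339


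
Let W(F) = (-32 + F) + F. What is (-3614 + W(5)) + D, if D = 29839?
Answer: 26203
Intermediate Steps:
W(F) = -32 + 2*F
(-3614 + W(5)) + D = (-3614 + (-32 + 2*5)) + 29839 = (-3614 + (-32 + 10)) + 29839 = (-3614 - 22) + 29839 = -3636 + 29839 = 26203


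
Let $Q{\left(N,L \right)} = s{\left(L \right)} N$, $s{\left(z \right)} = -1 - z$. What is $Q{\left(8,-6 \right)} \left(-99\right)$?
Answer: $-3960$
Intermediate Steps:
$Q{\left(N,L \right)} = N \left(-1 - L\right)$ ($Q{\left(N,L \right)} = \left(-1 - L\right) N = N \left(-1 - L\right)$)
$Q{\left(8,-6 \right)} \left(-99\right) = \left(-1\right) 8 \left(1 - 6\right) \left(-99\right) = \left(-1\right) 8 \left(-5\right) \left(-99\right) = 40 \left(-99\right) = -3960$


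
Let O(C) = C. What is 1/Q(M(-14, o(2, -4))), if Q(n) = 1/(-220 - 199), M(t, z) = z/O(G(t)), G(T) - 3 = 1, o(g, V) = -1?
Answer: -419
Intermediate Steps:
G(T) = 4 (G(T) = 3 + 1 = 4)
M(t, z) = z/4
Q(n) = -1/419 (Q(n) = 1/(-419) = -1/419)
1/Q(M(-14, o(2, -4))) = 1/(-1/419) = -419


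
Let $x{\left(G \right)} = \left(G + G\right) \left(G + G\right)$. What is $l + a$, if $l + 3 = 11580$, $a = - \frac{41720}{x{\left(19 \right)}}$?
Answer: $\frac{4168867}{361} \approx 11548.0$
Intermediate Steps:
$x{\left(G \right)} = 4 G^{2}$ ($x{\left(G \right)} = 2 G 2 G = 4 G^{2}$)
$a = - \frac{10430}{361}$ ($a = - \frac{41720}{4 \cdot 19^{2}} = - \frac{41720}{4 \cdot 361} = - \frac{41720}{1444} = \left(-41720\right) \frac{1}{1444} = - \frac{10430}{361} \approx -28.892$)
$l = 11577$ ($l = -3 + 11580 = 11577$)
$l + a = 11577 - \frac{10430}{361} = \frac{4168867}{361}$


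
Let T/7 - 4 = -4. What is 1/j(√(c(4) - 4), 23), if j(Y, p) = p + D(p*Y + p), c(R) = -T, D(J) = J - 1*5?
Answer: 41/3797 - 46*I/3797 ≈ 0.010798 - 0.012115*I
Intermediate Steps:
T = 0 (T = 28 + 7*(-4) = 28 - 28 = 0)
D(J) = -5 + J (D(J) = J - 5 = -5 + J)
c(R) = 0 (c(R) = -1*0 = 0)
j(Y, p) = -5 + 2*p + Y*p (j(Y, p) = p + (-5 + (p*Y + p)) = p + (-5 + (Y*p + p)) = p + (-5 + (p + Y*p)) = p + (-5 + p + Y*p) = -5 + 2*p + Y*p)
1/j(√(c(4) - 4), 23) = 1/(-5 + 23 + 23*(1 + √(0 - 4))) = 1/(-5 + 23 + 23*(1 + √(-4))) = 1/(-5 + 23 + 23*(1 + 2*I)) = 1/(-5 + 23 + (23 + 46*I)) = 1/(41 + 46*I) = (41 - 46*I)/3797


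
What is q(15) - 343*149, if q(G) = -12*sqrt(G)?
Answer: -51107 - 12*sqrt(15) ≈ -51154.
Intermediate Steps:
q(15) - 343*149 = -12*sqrt(15) - 343*149 = -12*sqrt(15) - 51107 = -51107 - 12*sqrt(15)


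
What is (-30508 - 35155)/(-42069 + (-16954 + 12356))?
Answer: 65663/46667 ≈ 1.4071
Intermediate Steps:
(-30508 - 35155)/(-42069 + (-16954 + 12356)) = -65663/(-42069 - 4598) = -65663/(-46667) = -65663*(-1/46667) = 65663/46667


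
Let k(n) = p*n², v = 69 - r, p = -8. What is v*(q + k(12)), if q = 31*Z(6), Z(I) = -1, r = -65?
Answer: -158522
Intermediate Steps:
v = 134 (v = 69 - 1*(-65) = 69 + 65 = 134)
k(n) = -8*n²
q = -31 (q = 31*(-1) = -31)
v*(q + k(12)) = 134*(-31 - 8*12²) = 134*(-31 - 8*144) = 134*(-31 - 1152) = 134*(-1183) = -158522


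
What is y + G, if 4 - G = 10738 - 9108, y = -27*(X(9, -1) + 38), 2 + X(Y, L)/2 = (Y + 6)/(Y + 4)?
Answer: -33882/13 ≈ -2606.3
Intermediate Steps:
X(Y, L) = -4 + 2*(6 + Y)/(4 + Y) (X(Y, L) = -4 + 2*((Y + 6)/(Y + 4)) = -4 + 2*((6 + Y)/(4 + Y)) = -4 + 2*(6 + Y)/(4 + Y))
y = -12744/13 (y = -27*(2*(-2 - 1*9)/(4 + 9) + 38) = -27*(2*(-2 - 9)/13 + 38) = -27*(2*(1/13)*(-11) + 38) = -27*(-22/13 + 38) = -27*472/13 = -12744/13 ≈ -980.31)
G = -1626 (G = 4 - (10738 - 9108) = 4 - 1*1630 = 4 - 1630 = -1626)
y + G = -12744/13 - 1626 = -33882/13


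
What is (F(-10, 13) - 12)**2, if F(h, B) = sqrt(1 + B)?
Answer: (12 - sqrt(14))**2 ≈ 68.200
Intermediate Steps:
(F(-10, 13) - 12)**2 = (sqrt(1 + 13) - 12)**2 = (sqrt(14) - 12)**2 = (-12 + sqrt(14))**2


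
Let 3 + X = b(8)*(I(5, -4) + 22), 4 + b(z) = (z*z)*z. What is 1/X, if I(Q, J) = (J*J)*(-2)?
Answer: -1/5083 ≈ -0.00019673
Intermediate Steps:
b(z) = -4 + z**3 (b(z) = -4 + (z*z)*z = -4 + z**2*z = -4 + z**3)
I(Q, J) = -2*J**2 (I(Q, J) = J**2*(-2) = -2*J**2)
X = -5083 (X = -3 + (-4 + 8**3)*(-2*(-4)**2 + 22) = -3 + (-4 + 512)*(-2*16 + 22) = -3 + 508*(-32 + 22) = -3 + 508*(-10) = -3 - 5080 = -5083)
1/X = 1/(-5083) = -1/5083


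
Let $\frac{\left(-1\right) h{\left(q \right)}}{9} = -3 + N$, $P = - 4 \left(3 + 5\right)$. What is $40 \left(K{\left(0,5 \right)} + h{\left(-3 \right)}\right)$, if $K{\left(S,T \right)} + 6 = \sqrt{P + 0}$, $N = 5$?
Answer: $-960 + 160 i \sqrt{2} \approx -960.0 + 226.27 i$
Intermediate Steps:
$P = -32$ ($P = \left(-4\right) 8 = -32$)
$h{\left(q \right)} = -18$ ($h{\left(q \right)} = - 9 \left(-3 + 5\right) = \left(-9\right) 2 = -18$)
$K{\left(S,T \right)} = -6 + 4 i \sqrt{2}$ ($K{\left(S,T \right)} = -6 + \sqrt{-32 + 0} = -6 + \sqrt{-32} = -6 + 4 i \sqrt{2}$)
$40 \left(K{\left(0,5 \right)} + h{\left(-3 \right)}\right) = 40 \left(\left(-6 + 4 i \sqrt{2}\right) - 18\right) = 40 \left(-24 + 4 i \sqrt{2}\right) = -960 + 160 i \sqrt{2}$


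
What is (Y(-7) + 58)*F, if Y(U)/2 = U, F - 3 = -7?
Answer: -176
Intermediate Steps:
F = -4 (F = 3 - 7 = -4)
Y(U) = 2*U
(Y(-7) + 58)*F = (2*(-7) + 58)*(-4) = (-14 + 58)*(-4) = 44*(-4) = -176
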